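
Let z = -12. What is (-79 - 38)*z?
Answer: 1404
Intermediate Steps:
(-79 - 38)*z = (-79 - 38)*(-12) = -117*(-12) = 1404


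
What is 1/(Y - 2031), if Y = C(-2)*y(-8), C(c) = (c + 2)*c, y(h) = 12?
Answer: -1/2031 ≈ -0.00049237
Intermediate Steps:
C(c) = c*(2 + c) (C(c) = (2 + c)*c = c*(2 + c))
Y = 0 (Y = -2*(2 - 2)*12 = -2*0*12 = 0*12 = 0)
1/(Y - 2031) = 1/(0 - 2031) = 1/(-2031) = -1/2031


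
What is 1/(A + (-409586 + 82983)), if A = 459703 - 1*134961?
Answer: -1/1861 ≈ -0.00053735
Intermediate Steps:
A = 324742 (A = 459703 - 134961 = 324742)
1/(A + (-409586 + 82983)) = 1/(324742 + (-409586 + 82983)) = 1/(324742 - 326603) = 1/(-1861) = -1/1861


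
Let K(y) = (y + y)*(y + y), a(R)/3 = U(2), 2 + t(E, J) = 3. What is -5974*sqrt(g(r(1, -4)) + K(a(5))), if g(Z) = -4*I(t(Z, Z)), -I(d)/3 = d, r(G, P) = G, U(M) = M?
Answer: -11948*sqrt(39) ≈ -74615.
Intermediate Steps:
t(E, J) = 1 (t(E, J) = -2 + 3 = 1)
a(R) = 6 (a(R) = 3*2 = 6)
I(d) = -3*d
K(y) = 4*y**2 (K(y) = (2*y)*(2*y) = 4*y**2)
g(Z) = 12 (g(Z) = -(-12) = -4*(-3) = 12)
-5974*sqrt(g(r(1, -4)) + K(a(5))) = -5974*sqrt(12 + 4*6**2) = -5974*sqrt(12 + 4*36) = -5974*sqrt(12 + 144) = -11948*sqrt(39)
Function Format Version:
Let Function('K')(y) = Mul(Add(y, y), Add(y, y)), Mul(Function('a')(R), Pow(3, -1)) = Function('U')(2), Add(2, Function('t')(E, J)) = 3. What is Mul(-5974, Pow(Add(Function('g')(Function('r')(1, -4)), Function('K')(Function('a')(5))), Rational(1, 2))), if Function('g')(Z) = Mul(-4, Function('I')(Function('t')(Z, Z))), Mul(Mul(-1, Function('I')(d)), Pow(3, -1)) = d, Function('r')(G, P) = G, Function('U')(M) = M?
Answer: Mul(-11948, Pow(39, Rational(1, 2))) ≈ -74615.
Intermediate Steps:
Function('t')(E, J) = 1 (Function('t')(E, J) = Add(-2, 3) = 1)
Function('a')(R) = 6 (Function('a')(R) = Mul(3, 2) = 6)
Function('I')(d) = Mul(-3, d)
Function('K')(y) = Mul(4, Pow(y, 2)) (Function('K')(y) = Mul(Mul(2, y), Mul(2, y)) = Mul(4, Pow(y, 2)))
Function('g')(Z) = 12 (Function('g')(Z) = Mul(-4, Mul(-3, 1)) = Mul(-4, -3) = 12)
Mul(-5974, Pow(Add(Function('g')(Function('r')(1, -4)), Function('K')(Function('a')(5))), Rational(1, 2))) = Mul(-5974, Pow(Add(12, Mul(4, Pow(6, 2))), Rational(1, 2))) = Mul(-5974, Pow(Add(12, Mul(4, 36)), Rational(1, 2))) = Mul(-5974, Pow(Add(12, 144), Rational(1, 2))) = Mul(-5974, Pow(156, Rational(1, 2))) = Mul(-5974, Mul(2, Pow(39, Rational(1, 2)))) = Mul(-11948, Pow(39, Rational(1, 2)))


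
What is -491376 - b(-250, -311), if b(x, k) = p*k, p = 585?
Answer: -309441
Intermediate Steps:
b(x, k) = 585*k
-491376 - b(-250, -311) = -491376 - 585*(-311) = -491376 - 1*(-181935) = -491376 + 181935 = -309441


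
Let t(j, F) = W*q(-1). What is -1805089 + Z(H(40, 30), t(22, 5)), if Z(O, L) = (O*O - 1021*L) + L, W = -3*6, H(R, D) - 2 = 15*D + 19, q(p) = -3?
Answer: -1638328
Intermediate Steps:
H(R, D) = 21 + 15*D (H(R, D) = 2 + (15*D + 19) = 2 + (19 + 15*D) = 21 + 15*D)
W = -18
t(j, F) = 54 (t(j, F) = -18*(-3) = 54)
Z(O, L) = O² - 1020*L (Z(O, L) = (O² - 1021*L) + L = O² - 1020*L)
-1805089 + Z(H(40, 30), t(22, 5)) = -1805089 + ((21 + 15*30)² - 1020*54) = -1805089 + ((21 + 450)² - 55080) = -1805089 + (471² - 55080) = -1805089 + (221841 - 55080) = -1805089 + 166761 = -1638328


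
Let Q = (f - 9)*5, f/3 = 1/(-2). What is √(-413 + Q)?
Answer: 7*I*√38/2 ≈ 21.575*I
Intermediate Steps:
f = -3/2 (f = 3/(-2) = 3*(-½) = -3/2 ≈ -1.5000)
Q = -105/2 (Q = (-3/2 - 9)*5 = -21/2*5 = -105/2 ≈ -52.500)
√(-413 + Q) = √(-413 - 105/2) = √(-931/2) = 7*I*√38/2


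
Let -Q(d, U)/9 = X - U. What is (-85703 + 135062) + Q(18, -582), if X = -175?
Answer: 45696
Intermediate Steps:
Q(d, U) = 1575 + 9*U (Q(d, U) = -9*(-175 - U) = 1575 + 9*U)
(-85703 + 135062) + Q(18, -582) = (-85703 + 135062) + (1575 + 9*(-582)) = 49359 + (1575 - 5238) = 49359 - 3663 = 45696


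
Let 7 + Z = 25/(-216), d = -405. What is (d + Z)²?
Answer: 7924026289/46656 ≈ 1.6984e+5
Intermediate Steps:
Z = -1537/216 (Z = -7 + 25/(-216) = -7 + 25*(-1/216) = -7 - 25/216 = -1537/216 ≈ -7.1157)
(d + Z)² = (-405 - 1537/216)² = (-89017/216)² = 7924026289/46656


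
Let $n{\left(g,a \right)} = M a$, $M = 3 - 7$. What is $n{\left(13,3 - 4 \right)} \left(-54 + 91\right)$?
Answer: $148$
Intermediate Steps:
$M = -4$ ($M = 3 - 7 = -4$)
$n{\left(g,a \right)} = - 4 a$
$n{\left(13,3 - 4 \right)} \left(-54 + 91\right) = - 4 \left(3 - 4\right) \left(-54 + 91\right) = - 4 \left(3 - 4\right) 37 = \left(-4\right) \left(-1\right) 37 = 4 \cdot 37 = 148$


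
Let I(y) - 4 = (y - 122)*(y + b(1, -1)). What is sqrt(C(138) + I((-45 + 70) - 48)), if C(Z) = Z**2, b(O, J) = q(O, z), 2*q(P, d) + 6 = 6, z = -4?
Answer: 3*sqrt(2487) ≈ 149.61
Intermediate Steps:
q(P, d) = 0 (q(P, d) = -3 + (1/2)*6 = -3 + 3 = 0)
b(O, J) = 0
I(y) = 4 + y*(-122 + y) (I(y) = 4 + (y - 122)*(y + 0) = 4 + (-122 + y)*y = 4 + y*(-122 + y))
sqrt(C(138) + I((-45 + 70) - 48)) = sqrt(138**2 + (4 + ((-45 + 70) - 48)**2 - 122*((-45 + 70) - 48))) = sqrt(19044 + (4 + (25 - 48)**2 - 122*(25 - 48))) = sqrt(19044 + (4 + (-23)**2 - 122*(-23))) = sqrt(19044 + (4 + 529 + 2806)) = sqrt(19044 + 3339) = sqrt(22383) = 3*sqrt(2487)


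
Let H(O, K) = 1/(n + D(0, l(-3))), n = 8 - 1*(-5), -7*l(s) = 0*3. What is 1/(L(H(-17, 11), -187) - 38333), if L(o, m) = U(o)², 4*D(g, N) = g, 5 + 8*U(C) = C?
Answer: -169/6478213 ≈ -2.6087e-5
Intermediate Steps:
l(s) = 0 (l(s) = -0*3 = -⅐*0 = 0)
U(C) = -5/8 + C/8
n = 13 (n = 8 + 5 = 13)
D(g, N) = g/4
H(O, K) = 1/13 (H(O, K) = 1/(13 + (¼)*0) = 1/(13 + 0) = 1/13)
L(o, m) = (-5/8 + o/8)²
1/(L(H(-17, 11), -187) - 38333) = 1/((-5 + 1/13)²/64 - 38333) = 1/((-64/13)²/64 - 38333) = 1/((1/64)*(4096/169) - 38333) = 1/(64/169 - 38333) = 1/(-6478213/169) = -169/6478213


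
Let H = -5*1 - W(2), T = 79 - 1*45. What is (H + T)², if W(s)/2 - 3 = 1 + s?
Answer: 289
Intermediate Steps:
T = 34 (T = 79 - 45 = 34)
W(s) = 8 + 2*s (W(s) = 6 + 2*(1 + s) = 6 + (2 + 2*s) = 8 + 2*s)
H = -17 (H = -5*1 - (8 + 2*2) = -5 - (8 + 4) = -5 - 1*12 = -5 - 12 = -17)
(H + T)² = (-17 + 34)² = 17² = 289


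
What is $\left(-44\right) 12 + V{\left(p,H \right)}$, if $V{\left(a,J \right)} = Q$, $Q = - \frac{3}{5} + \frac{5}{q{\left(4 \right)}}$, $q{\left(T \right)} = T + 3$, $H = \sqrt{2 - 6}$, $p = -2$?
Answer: $- \frac{18476}{35} \approx -527.89$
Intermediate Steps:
$H = 2 i$ ($H = \sqrt{-4} = 2 i \approx 2.0 i$)
$q{\left(T \right)} = 3 + T$
$Q = \frac{4}{35}$ ($Q = - \frac{3}{5} + \frac{5}{3 + 4} = \left(-3\right) \frac{1}{5} + \frac{5}{7} = - \frac{3}{5} + 5 \cdot \frac{1}{7} = - \frac{3}{5} + \frac{5}{7} = \frac{4}{35} \approx 0.11429$)
$V{\left(a,J \right)} = \frac{4}{35}$
$\left(-44\right) 12 + V{\left(p,H \right)} = \left(-44\right) 12 + \frac{4}{35} = -528 + \frac{4}{35} = - \frac{18476}{35}$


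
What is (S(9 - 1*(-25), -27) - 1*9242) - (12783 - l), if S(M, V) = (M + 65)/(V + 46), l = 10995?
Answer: -209471/19 ≈ -11025.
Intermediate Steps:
S(M, V) = (65 + M)/(46 + V)
(S(9 - 1*(-25), -27) - 1*9242) - (12783 - l) = ((65 + (9 - 1*(-25)))/(46 - 27) - 1*9242) - (12783 - 1*10995) = ((65 + (9 + 25))/19 - 9242) - (12783 - 10995) = ((65 + 34)/19 - 9242) - 1*1788 = ((1/19)*99 - 9242) - 1788 = (99/19 - 9242) - 1788 = -175499/19 - 1788 = -209471/19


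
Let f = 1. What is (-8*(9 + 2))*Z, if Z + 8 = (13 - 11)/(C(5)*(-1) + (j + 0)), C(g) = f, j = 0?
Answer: 880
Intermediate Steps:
C(g) = 1
Z = -10 (Z = -8 + (13 - 11)/(1*(-1) + (0 + 0)) = -8 + 2/(-1 + 0) = -8 + 2/(-1) = -8 + 2*(-1) = -8 - 2 = -10)
(-8*(9 + 2))*Z = -8*(9 + 2)*(-10) = -8*11*(-10) = -88*(-10) = 880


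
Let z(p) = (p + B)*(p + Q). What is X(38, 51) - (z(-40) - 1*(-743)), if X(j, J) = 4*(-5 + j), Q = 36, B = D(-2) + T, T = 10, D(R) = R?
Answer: -739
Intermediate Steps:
B = 8 (B = -2 + 10 = 8)
X(j, J) = -20 + 4*j
z(p) = (8 + p)*(36 + p) (z(p) = (p + 8)*(p + 36) = (8 + p)*(36 + p))
X(38, 51) - (z(-40) - 1*(-743)) = (-20 + 4*38) - ((288 + (-40)² + 44*(-40)) - 1*(-743)) = (-20 + 152) - ((288 + 1600 - 1760) + 743) = 132 - (128 + 743) = 132 - 1*871 = 132 - 871 = -739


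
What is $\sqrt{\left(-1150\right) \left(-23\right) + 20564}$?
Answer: $\sqrt{47014} \approx 216.83$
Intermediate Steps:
$\sqrt{\left(-1150\right) \left(-23\right) + 20564} = \sqrt{26450 + 20564} = \sqrt{47014}$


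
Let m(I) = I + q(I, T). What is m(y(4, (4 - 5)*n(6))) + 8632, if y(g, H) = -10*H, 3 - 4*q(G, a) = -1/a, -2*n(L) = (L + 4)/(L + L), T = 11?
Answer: 284744/33 ≈ 8628.6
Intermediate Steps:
n(L) = -(4 + L)/(4*L) (n(L) = -(L + 4)/(2*(L + L)) = -(4 + L)/(2*(2*L)) = -(4 + L)*1/(2*L)/2 = -(4 + L)/(4*L))
q(G, a) = 3/4 + 1/(4*a) (q(G, a) = 3/4 - (-1)/(4*a) = 3/4 + 1/(4*a))
m(I) = 17/22 + I (m(I) = I + (1/4)*(1 + 3*11)/11 = I + (1/4)*(1/11)*(1 + 33) = I + (1/4)*(1/11)*34 = I + 17/22 = 17/22 + I)
m(y(4, (4 - 5)*n(6))) + 8632 = (17/22 - 10*(4 - 5)*(1/4)*(-4 - 1*6)/6) + 8632 = (17/22 - (-10)*(1/4)*(1/6)*(-4 - 6)) + 8632 = (17/22 - (-10)*(1/4)*(1/6)*(-10)) + 8632 = (17/22 - (-10)*(-5)/12) + 8632 = (17/22 - 10*5/12) + 8632 = (17/22 - 25/6) + 8632 = -112/33 + 8632 = 284744/33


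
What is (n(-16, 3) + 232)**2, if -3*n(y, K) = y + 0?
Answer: 506944/9 ≈ 56327.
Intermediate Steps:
n(y, K) = -y/3 (n(y, K) = -(y + 0)/3 = -y/3)
(n(-16, 3) + 232)**2 = (-1/3*(-16) + 232)**2 = (16/3 + 232)**2 = (712/3)**2 = 506944/9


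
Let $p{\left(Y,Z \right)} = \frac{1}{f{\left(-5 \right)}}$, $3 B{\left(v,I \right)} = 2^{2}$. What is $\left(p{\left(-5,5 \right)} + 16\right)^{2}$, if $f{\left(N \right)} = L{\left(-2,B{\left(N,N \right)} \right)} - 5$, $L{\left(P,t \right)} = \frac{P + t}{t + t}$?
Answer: $\frac{110224}{441} \approx 249.94$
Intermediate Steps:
$B{\left(v,I \right)} = \frac{4}{3}$ ($B{\left(v,I \right)} = \frac{2^{2}}{3} = \frac{1}{3} \cdot 4 = \frac{4}{3}$)
$L{\left(P,t \right)} = \frac{P + t}{2 t}$
$f{\left(N \right)} = - \frac{21}{4}$ ($f{\left(N \right)} = \frac{-2 + \frac{4}{3}}{2 \cdot \frac{4}{3}} - 5 = \frac{1}{2} \cdot \frac{3}{4} \left(- \frac{2}{3}\right) - 5 = - \frac{1}{4} - 5 = - \frac{21}{4}$)
$p{\left(Y,Z \right)} = - \frac{4}{21}$ ($p{\left(Y,Z \right)} = \frac{1}{- \frac{21}{4}} = - \frac{4}{21}$)
$\left(p{\left(-5,5 \right)} + 16\right)^{2} = \left(- \frac{4}{21} + 16\right)^{2} = \left(\frac{332}{21}\right)^{2} = \frac{110224}{441}$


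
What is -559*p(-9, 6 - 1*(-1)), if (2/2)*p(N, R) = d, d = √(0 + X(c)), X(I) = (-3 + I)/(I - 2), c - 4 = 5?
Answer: -559*√42/7 ≈ -517.53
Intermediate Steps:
c = 9 (c = 4 + 5 = 9)
X(I) = (-3 + I)/(-2 + I)
d = √42/7 (d = √(0 + (-3 + 9)/(-2 + 9)) = √(0 + 6/7) = √(6/7) = √42/7 ≈ 0.92582)
p(N, R) = √42/7
-559*p(-9, 6 - 1*(-1)) = -559*√42/7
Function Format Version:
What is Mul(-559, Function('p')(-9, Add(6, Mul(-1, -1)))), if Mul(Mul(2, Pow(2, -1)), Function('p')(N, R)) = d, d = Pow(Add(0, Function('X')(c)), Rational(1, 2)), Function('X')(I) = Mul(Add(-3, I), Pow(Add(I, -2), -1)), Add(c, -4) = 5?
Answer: Mul(Rational(-559, 7), Pow(42, Rational(1, 2))) ≈ -517.53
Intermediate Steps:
c = 9 (c = Add(4, 5) = 9)
Function('X')(I) = Mul(Pow(Add(-2, I), -1), Add(-3, I)) (Function('X')(I) = Mul(Add(-3, I), Pow(Add(-2, I), -1)) = Mul(Pow(Add(-2, I), -1), Add(-3, I)))
d = Mul(Rational(1, 7), Pow(42, Rational(1, 2))) (d = Pow(Add(0, Mul(Pow(Add(-2, 9), -1), Add(-3, 9))), Rational(1, 2)) = Pow(Add(0, Mul(Pow(7, -1), 6)), Rational(1, 2)) = Pow(Add(0, Mul(Rational(1, 7), 6)), Rational(1, 2)) = Pow(Add(0, Rational(6, 7)), Rational(1, 2)) = Pow(Rational(6, 7), Rational(1, 2)) = Mul(Rational(1, 7), Pow(42, Rational(1, 2))) ≈ 0.92582)
Function('p')(N, R) = Mul(Rational(1, 7), Pow(42, Rational(1, 2)))
Mul(-559, Function('p')(-9, Add(6, Mul(-1, -1)))) = Mul(-559, Mul(Rational(1, 7), Pow(42, Rational(1, 2)))) = Mul(Rational(-559, 7), Pow(42, Rational(1, 2)))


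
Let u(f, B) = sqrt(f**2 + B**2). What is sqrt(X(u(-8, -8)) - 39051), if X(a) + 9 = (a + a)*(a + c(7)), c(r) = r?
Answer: 2*sqrt(-9701 + 28*sqrt(2)) ≈ 196.58*I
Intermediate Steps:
u(f, B) = sqrt(B**2 + f**2)
X(a) = -9 + 2*a*(7 + a) (X(a) = -9 + (a + a)*(a + 7) = -9 + (2*a)*(7 + a) = -9 + 2*a*(7 + a))
sqrt(X(u(-8, -8)) - 39051) = sqrt((-9 + 2*(sqrt((-8)**2 + (-8)**2))**2 + 14*sqrt((-8)**2 + (-8)**2)) - 39051) = sqrt((-9 + 2*(sqrt(64 + 64))**2 + 14*sqrt(64 + 64)) - 39051) = sqrt((-9 + 2*(sqrt(128))**2 + 14*sqrt(128)) - 39051) = sqrt((-9 + 2*(8*sqrt(2))**2 + 14*(8*sqrt(2))) - 39051) = sqrt((-9 + 2*128 + 112*sqrt(2)) - 39051) = sqrt((-9 + 256 + 112*sqrt(2)) - 39051) = sqrt((247 + 112*sqrt(2)) - 39051) = sqrt(-38804 + 112*sqrt(2))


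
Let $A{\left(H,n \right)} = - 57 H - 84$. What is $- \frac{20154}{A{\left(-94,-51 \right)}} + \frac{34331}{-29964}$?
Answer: $- \frac{1321475}{266044} \approx -4.9671$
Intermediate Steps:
$A{\left(H,n \right)} = -84 - 57 H$
$- \frac{20154}{A{\left(-94,-51 \right)}} + \frac{34331}{-29964} = - \frac{20154}{-84 - -5358} + \frac{34331}{-29964} = - \frac{20154}{-84 + 5358} + 34331 \left(- \frac{1}{29964}\right) = - \frac{20154}{5274} - \frac{3121}{2724} = \left(-20154\right) \frac{1}{5274} - \frac{3121}{2724} = - \frac{3359}{879} - \frac{3121}{2724} = - \frac{1321475}{266044}$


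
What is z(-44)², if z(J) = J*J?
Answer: 3748096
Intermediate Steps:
z(J) = J²
z(-44)² = ((-44)²)² = 1936² = 3748096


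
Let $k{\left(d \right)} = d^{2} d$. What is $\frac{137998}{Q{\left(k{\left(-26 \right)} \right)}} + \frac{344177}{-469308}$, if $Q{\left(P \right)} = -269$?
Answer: $- \frac{64856148997}{126243852} \approx -513.74$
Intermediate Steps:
$k{\left(d \right)} = d^{3}$
$\frac{137998}{Q{\left(k{\left(-26 \right)} \right)}} + \frac{344177}{-469308} = \frac{137998}{-269} + \frac{344177}{-469308} = 137998 \left(- \frac{1}{269}\right) + 344177 \left(- \frac{1}{469308}\right) = - \frac{137998}{269} - \frac{344177}{469308} = - \frac{64856148997}{126243852}$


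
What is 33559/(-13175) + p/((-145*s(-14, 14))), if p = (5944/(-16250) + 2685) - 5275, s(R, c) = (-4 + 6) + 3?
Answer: 3184283119/3104359375 ≈ 1.0257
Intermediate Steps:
s(R, c) = 5 (s(R, c) = 2 + 3 = 5)
p = -21046722/8125 (p = (5944*(-1/16250) + 2685) - 5275 = (-2972/8125 + 2685) - 5275 = 21812653/8125 - 5275 = -21046722/8125 ≈ -2590.4)
33559/(-13175) + p/((-145*s(-14, 14))) = 33559/(-13175) - 21046722/(8125*((-145*5))) = 33559*(-1/13175) - 21046722/8125/(-725) = -33559/13175 - 21046722/8125*(-1/725) = -33559/13175 + 21046722/5890625 = 3184283119/3104359375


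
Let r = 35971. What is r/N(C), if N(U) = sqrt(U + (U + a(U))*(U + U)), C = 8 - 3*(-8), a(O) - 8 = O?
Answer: 35971*sqrt(290)/1160 ≈ 528.07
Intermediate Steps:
a(O) = 8 + O
C = 32 (C = 8 + 24 = 32)
N(U) = sqrt(U + 2*U*(8 + 2*U)) (N(U) = sqrt(U + (U + (8 + U))*(U + U)) = sqrt(U + (8 + 2*U)*(2*U)) = sqrt(U + 2*U*(8 + 2*U)))
r/N(C) = 35971/(sqrt(32*(17 + 4*32))) = 35971/(sqrt(32*(17 + 128))) = 35971/(sqrt(32*145)) = 35971/(sqrt(4640)) = 35971/((4*sqrt(290))) = 35971*(sqrt(290)/1160) = 35971*sqrt(290)/1160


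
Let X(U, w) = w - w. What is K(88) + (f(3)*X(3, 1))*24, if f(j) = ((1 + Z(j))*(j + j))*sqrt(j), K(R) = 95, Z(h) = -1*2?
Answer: 95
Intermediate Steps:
Z(h) = -2
f(j) = -2*j**(3/2) (f(j) = ((1 - 2)*(j + j))*sqrt(j) = (-2*j)*sqrt(j) = -2*j**(3/2))
X(U, w) = 0
K(88) + (f(3)*X(3, 1))*24 = 95 + (-6*sqrt(3)*0)*24 = 95 + 0*24 = 95 + 0 = 95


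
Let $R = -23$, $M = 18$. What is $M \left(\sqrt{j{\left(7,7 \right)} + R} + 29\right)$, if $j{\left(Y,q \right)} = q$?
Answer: $522 + 72 i \approx 522.0 + 72.0 i$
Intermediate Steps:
$M \left(\sqrt{j{\left(7,7 \right)} + R} + 29\right) = 18 \left(\sqrt{7 - 23} + 29\right) = 18 \left(\sqrt{-16} + 29\right) = 18 \left(4 i + 29\right) = 18 \left(29 + 4 i\right) = 522 + 72 i$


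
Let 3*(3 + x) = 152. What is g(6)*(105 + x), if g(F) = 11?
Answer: 5038/3 ≈ 1679.3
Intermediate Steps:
x = 143/3 (x = -3 + (⅓)*152 = -3 + 152/3 = 143/3 ≈ 47.667)
g(6)*(105 + x) = 11*(105 + 143/3) = 11*(458/3) = 5038/3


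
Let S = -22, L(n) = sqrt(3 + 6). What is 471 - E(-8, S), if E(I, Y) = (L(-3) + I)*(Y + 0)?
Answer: 361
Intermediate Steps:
L(n) = 3 (L(n) = sqrt(9) = 3)
E(I, Y) = Y*(3 + I) (E(I, Y) = (3 + I)*(Y + 0) = (3 + I)*Y = Y*(3 + I))
471 - E(-8, S) = 471 - (-22)*(3 - 8) = 471 - (-22)*(-5) = 471 - 1*110 = 471 - 110 = 361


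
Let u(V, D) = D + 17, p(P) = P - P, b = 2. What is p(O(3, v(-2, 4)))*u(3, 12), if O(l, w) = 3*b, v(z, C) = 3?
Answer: 0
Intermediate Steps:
O(l, w) = 6 (O(l, w) = 3*2 = 6)
p(P) = 0
u(V, D) = 17 + D
p(O(3, v(-2, 4)))*u(3, 12) = 0*(17 + 12) = 0*29 = 0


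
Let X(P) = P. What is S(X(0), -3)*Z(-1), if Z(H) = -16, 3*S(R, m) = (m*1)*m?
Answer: -48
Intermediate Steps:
S(R, m) = m²/3 (S(R, m) = ((m*1)*m)/3 = (m*m)/3 = m²/3)
S(X(0), -3)*Z(-1) = ((⅓)*(-3)²)*(-16) = ((⅓)*9)*(-16) = 3*(-16) = -48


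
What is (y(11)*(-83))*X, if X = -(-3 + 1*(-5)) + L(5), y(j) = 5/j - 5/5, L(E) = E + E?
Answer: 8964/11 ≈ 814.91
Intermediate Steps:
L(E) = 2*E
y(j) = -1 + 5/j (y(j) = 5/j - 5*⅕ = 5/j - 1 = -1 + 5/j)
X = 18 (X = -(-3 + 1*(-5)) + 2*5 = -(-3 - 5) + 10 = -1*(-8) + 10 = 8 + 10 = 18)
(y(11)*(-83))*X = (((5 - 1*11)/11)*(-83))*18 = (((5 - 11)/11)*(-83))*18 = (((1/11)*(-6))*(-83))*18 = -6/11*(-83)*18 = (498/11)*18 = 8964/11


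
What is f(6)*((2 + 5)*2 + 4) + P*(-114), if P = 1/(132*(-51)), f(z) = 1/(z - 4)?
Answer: 10117/1122 ≈ 9.0169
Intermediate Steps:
f(z) = 1/(-4 + z)
P = -1/6732 (P = (1/132)*(-1/51) = -1/6732 ≈ -0.00014854)
f(6)*((2 + 5)*2 + 4) + P*(-114) = ((2 + 5)*2 + 4)/(-4 + 6) - 1/6732*(-114) = (7*2 + 4)/2 + 19/1122 = (14 + 4)/2 + 19/1122 = (½)*18 + 19/1122 = 9 + 19/1122 = 10117/1122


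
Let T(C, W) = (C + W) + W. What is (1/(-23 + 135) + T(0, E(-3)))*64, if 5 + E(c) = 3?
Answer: -1788/7 ≈ -255.43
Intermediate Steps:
E(c) = -2 (E(c) = -5 + 3 = -2)
T(C, W) = C + 2*W
(1/(-23 + 135) + T(0, E(-3)))*64 = (1/(-23 + 135) + (0 + 2*(-2)))*64 = (1/112 + (0 - 4))*64 = (1/112 - 4)*64 = -447/112*64 = -1788/7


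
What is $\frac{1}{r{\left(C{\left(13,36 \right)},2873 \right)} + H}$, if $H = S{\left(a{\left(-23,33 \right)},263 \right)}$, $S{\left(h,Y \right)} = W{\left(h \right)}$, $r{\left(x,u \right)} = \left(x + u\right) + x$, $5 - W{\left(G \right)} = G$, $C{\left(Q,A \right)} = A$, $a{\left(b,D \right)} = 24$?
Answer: $\frac{1}{2926} \approx 0.00034176$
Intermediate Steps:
$W{\left(G \right)} = 5 - G$
$r{\left(x,u \right)} = u + 2 x$ ($r{\left(x,u \right)} = \left(u + x\right) + x = u + 2 x$)
$S{\left(h,Y \right)} = 5 - h$
$H = -19$ ($H = 5 - 24 = -19$)
$\frac{1}{r{\left(C{\left(13,36 \right)},2873 \right)} + H} = \frac{1}{\left(2873 + 2 \cdot 36\right) - 19} = \frac{1}{\left(2873 + 72\right) - 19} = \frac{1}{2945 - 19} = \frac{1}{2926}$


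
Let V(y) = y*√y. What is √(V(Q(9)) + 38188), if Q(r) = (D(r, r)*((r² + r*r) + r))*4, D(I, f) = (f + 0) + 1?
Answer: 2*√(9547 + 10260*√190) ≈ 777.10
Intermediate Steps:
D(I, f) = 1 + f (D(I, f) = f + 1 = 1 + f)
Q(r) = 4*(1 + r)*(r + 2*r²) (Q(r) = ((1 + r)*((r² + r*r) + r))*4 = ((1 + r)*((r² + r²) + r))*4 = ((1 + r)*(2*r² + r))*4 = ((1 + r)*(r + 2*r²))*4 = 4*(1 + r)*(r + 2*r²))
V(y) = y^(3/2)
√(V(Q(9)) + 38188) = √((4*9*(1 + 9)*(1 + 2*9))^(3/2) + 38188) = √((4*9*10*(1 + 18))^(3/2) + 38188) = √((4*9*10*19)^(3/2) + 38188) = √(6840^(3/2) + 38188) = √(41040*√190 + 38188) = √(38188 + 41040*√190)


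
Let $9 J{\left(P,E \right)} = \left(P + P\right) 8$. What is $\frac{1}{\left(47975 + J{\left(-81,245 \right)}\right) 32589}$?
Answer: $\frac{1}{1558764459} \approx 6.4153 \cdot 10^{-10}$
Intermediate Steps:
$J{\left(P,E \right)} = \frac{16 P}{9}$ ($J{\left(P,E \right)} = \frac{\left(P + P\right) 8}{9} = \frac{2 P 8}{9} = \frac{16 P}{9}$)
$\frac{1}{\left(47975 + J{\left(-81,245 \right)}\right) 32589} = \frac{1}{\left(47975 + \frac{16}{9} \left(-81\right)\right) 32589} = \frac{1}{47975 - 144} \cdot \frac{1}{32589} = \frac{1}{47831} \cdot \frac{1}{32589} = \frac{1}{1558764459}$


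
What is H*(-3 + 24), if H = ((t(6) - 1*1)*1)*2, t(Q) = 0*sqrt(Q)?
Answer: -42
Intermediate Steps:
t(Q) = 0
H = -2 (H = ((0 - 1*1)*1)*2 = ((0 - 1)*1)*2 = -1*1*2 = -1*2 = -2)
H*(-3 + 24) = -2*(-3 + 24) = -2*21 = -42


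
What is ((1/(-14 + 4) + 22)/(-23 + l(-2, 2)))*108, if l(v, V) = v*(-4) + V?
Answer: -11826/65 ≈ -181.94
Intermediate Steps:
l(v, V) = V - 4*v (l(v, V) = -4*v + V = V - 4*v)
((1/(-14 + 4) + 22)/(-23 + l(-2, 2)))*108 = ((1/(-14 + 4) + 22)/(-23 + (2 - 4*(-2))))*108 = ((1/(-10) + 22)/(-23 + (2 + 8)))*108 = ((-⅒ + 22)/(-23 + 10))*108 = ((219/10)/(-13))*108 = ((219/10)*(-1/13))*108 = -219/130*108 = -11826/65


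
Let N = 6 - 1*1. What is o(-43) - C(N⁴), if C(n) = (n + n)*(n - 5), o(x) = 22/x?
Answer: -33325022/43 ≈ -7.7500e+5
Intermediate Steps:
N = 5 (N = 6 - 1 = 5)
C(n) = 2*n*(-5 + n) (C(n) = (2*n)*(-5 + n) = 2*n*(-5 + n))
o(-43) - C(N⁴) = 22/(-43) - 2*5⁴*(-5 + 5⁴) = 22*(-1/43) - 2*625*(-5 + 625) = -22/43 - 2*625*620 = -22/43 - 1*775000 = -22/43 - 775000 = -33325022/43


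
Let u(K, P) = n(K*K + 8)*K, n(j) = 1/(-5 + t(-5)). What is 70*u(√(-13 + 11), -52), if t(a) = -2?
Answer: -10*I*√2 ≈ -14.142*I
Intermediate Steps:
n(j) = -⅐ (n(j) = 1/(-5 - 2) = 1/(-7) = -⅐)
u(K, P) = -K/7
70*u(√(-13 + 11), -52) = 70*(-√(-13 + 11)/7) = 70*(-I*√2/7) = -10*I*√2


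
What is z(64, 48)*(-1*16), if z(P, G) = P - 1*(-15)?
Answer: -1264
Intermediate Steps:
z(P, G) = 15 + P (z(P, G) = P + 15 = 15 + P)
z(64, 48)*(-1*16) = (15 + 64)*(-1*16) = 79*(-16) = -1264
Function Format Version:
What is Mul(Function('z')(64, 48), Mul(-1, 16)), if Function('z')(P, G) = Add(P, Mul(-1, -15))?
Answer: -1264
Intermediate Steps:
Function('z')(P, G) = Add(15, P) (Function('z')(P, G) = Add(P, 15) = Add(15, P))
Mul(Function('z')(64, 48), Mul(-1, 16)) = Mul(Add(15, 64), Mul(-1, 16)) = Mul(79, -16) = -1264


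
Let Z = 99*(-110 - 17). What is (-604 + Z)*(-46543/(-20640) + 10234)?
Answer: -2783987844631/20640 ≈ -1.3488e+8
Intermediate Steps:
Z = -12573 (Z = 99*(-127) = -12573)
(-604 + Z)*(-46543/(-20640) + 10234) = (-604 - 12573)*(-46543/(-20640) + 10234) = -13177*(-46543*(-1/20640) + 10234) = -13177*(46543/20640 + 10234) = -13177*211276303/20640 = -2783987844631/20640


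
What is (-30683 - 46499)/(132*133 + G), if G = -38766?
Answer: 5513/1515 ≈ 3.6389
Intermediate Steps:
(-30683 - 46499)/(132*133 + G) = (-30683 - 46499)/(132*133 - 38766) = -77182/(17556 - 38766) = -77182/(-21210) = -77182*(-1/21210) = 5513/1515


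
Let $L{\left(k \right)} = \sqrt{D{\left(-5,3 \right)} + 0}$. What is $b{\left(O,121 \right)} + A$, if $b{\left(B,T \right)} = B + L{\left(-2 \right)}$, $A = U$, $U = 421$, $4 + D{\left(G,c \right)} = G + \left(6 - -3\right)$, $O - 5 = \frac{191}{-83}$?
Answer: $\frac{35167}{83} \approx 423.7$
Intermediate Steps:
$O = \frac{224}{83}$ ($O = 5 + \frac{191}{-83} = 5 + 191 \left(- \frac{1}{83}\right) = 5 - \frac{191}{83} = \frac{224}{83} \approx 2.6988$)
$D{\left(G,c \right)} = 5 + G$ ($D{\left(G,c \right)} = -4 + \left(G + \left(6 - -3\right)\right) = -4 + \left(G + \left(6 + 3\right)\right) = -4 + \left(G + 9\right) = -4 + \left(9 + G\right) = 5 + G$)
$L{\left(k \right)} = 0$ ($L{\left(k \right)} = \sqrt{\left(5 - 5\right) + 0} = \sqrt{0 + 0} = \sqrt{0} = 0$)
$A = 421$
$b{\left(B,T \right)} = B$ ($b{\left(B,T \right)} = B + 0 = B$)
$b{\left(O,121 \right)} + A = \frac{224}{83} + 421 = \frac{35167}{83}$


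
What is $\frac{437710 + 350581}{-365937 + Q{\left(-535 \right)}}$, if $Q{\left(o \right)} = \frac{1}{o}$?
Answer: $- \frac{421735685}{195776296} \approx -2.1542$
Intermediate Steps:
$\frac{437710 + 350581}{-365937 + Q{\left(-535 \right)}} = \frac{437710 + 350581}{-365937 + \frac{1}{-535}} = \frac{788291}{-365937 - \frac{1}{535}} = \frac{788291}{- \frac{195776296}{535}} = 788291 \left(- \frac{535}{195776296}\right) = - \frac{421735685}{195776296}$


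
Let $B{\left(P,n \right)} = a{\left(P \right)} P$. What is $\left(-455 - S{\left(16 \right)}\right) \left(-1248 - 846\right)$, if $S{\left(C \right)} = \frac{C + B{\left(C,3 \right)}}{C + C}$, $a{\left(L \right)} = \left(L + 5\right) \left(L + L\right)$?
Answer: $1657401$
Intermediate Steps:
$a{\left(L \right)} = 2 L \left(5 + L\right)$ ($a{\left(L \right)} = \left(5 + L\right) 2 L = 2 L \left(5 + L\right)$)
$B{\left(P,n \right)} = 2 P^{2} \left(5 + P\right)$ ($B{\left(P,n \right)} = 2 P \left(5 + P\right) P = 2 P^{2} \left(5 + P\right)$)
$S{\left(C \right)} = \frac{C + 2 C^{2} \left(5 + C\right)}{2 C}$ ($S{\left(C \right)} = \frac{C + 2 C^{2} \left(5 + C\right)}{C + C} = \frac{C + 2 C^{2} \left(5 + C\right)}{2 C}$)
$\left(-455 - S{\left(16 \right)}\right) \left(-1248 - 846\right) = \left(-455 - \left(\frac{1}{2} + 16 \left(5 + 16\right)\right)\right) \left(-1248 - 846\right) = \left(-455 - \left(\frac{1}{2} + 16 \cdot 21\right)\right) \left(-2094\right) = \left(-455 - \left(\frac{1}{2} + 336\right)\right) \left(-2094\right) = \left(-455 - \frac{673}{2}\right) \left(-2094\right) = \left(- \frac{1583}{2}\right) \left(-2094\right) = 1657401$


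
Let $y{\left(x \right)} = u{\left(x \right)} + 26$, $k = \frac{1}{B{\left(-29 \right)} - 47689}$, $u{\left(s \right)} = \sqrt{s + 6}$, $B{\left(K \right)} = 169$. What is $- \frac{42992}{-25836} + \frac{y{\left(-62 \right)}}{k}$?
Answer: $- \frac{7980212932}{6459} - 95040 i \sqrt{14} \approx -1.2355 \cdot 10^{6} - 3.5561 \cdot 10^{5} i$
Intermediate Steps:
$u{\left(s \right)} = \sqrt{6 + s}$
$k = - \frac{1}{47520}$ ($k = \frac{1}{169 - 47689} = \frac{1}{-47520} = - \frac{1}{47520} \approx -2.1044 \cdot 10^{-5}$)
$y{\left(x \right)} = 26 + \sqrt{6 + x}$ ($y{\left(x \right)} = \sqrt{6 + x} + 26 = 26 + \sqrt{6 + x}$)
$- \frac{42992}{-25836} + \frac{y{\left(-62 \right)}}{k} = - \frac{42992}{-25836} + \frac{26 + \sqrt{6 - 62}}{- \frac{1}{47520}} = \left(-42992\right) \left(- \frac{1}{25836}\right) + \left(26 + \sqrt{-56}\right) \left(-47520\right) = \frac{10748}{6459} + \left(26 + 2 i \sqrt{14}\right) \left(-47520\right) = \frac{10748}{6459} - \left(1235520 + 95040 i \sqrt{14}\right) = - \frac{7980212932}{6459} - 95040 i \sqrt{14}$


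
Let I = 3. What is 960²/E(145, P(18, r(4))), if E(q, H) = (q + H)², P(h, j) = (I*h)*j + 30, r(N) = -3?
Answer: 921600/169 ≈ 5453.3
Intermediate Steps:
P(h, j) = 30 + 3*h*j (P(h, j) = (3*h)*j + 30 = 3*h*j + 30 = 30 + 3*h*j)
E(q, H) = (H + q)²
960²/E(145, P(18, r(4))) = 960²/(((30 + 3*18*(-3)) + 145)²) = 921600/(((30 - 162) + 145)²) = 921600/((-132 + 145)²) = 921600/(13²) = 921600/169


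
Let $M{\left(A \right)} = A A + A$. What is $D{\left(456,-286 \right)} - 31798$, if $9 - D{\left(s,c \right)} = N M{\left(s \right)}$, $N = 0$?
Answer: $-31789$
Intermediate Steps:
$M{\left(A \right)} = A + A^{2}$ ($M{\left(A \right)} = A^{2} + A = A + A^{2}$)
$D{\left(s,c \right)} = 9$ ($D{\left(s,c \right)} = 9 - 0 s \left(1 + s\right) = 9 - 0 = 9 + 0 = 9$)
$D{\left(456,-286 \right)} - 31798 = 9 - 31798 = -31789$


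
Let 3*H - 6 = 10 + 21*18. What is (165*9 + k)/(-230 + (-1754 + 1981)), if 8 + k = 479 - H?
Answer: -5474/9 ≈ -608.22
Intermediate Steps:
H = 394/3 (H = 2 + (10 + 21*18)/3 = 2 + (10 + 378)/3 = 2 + (⅓)*388 = 2 + 388/3 = 394/3 ≈ 131.33)
k = 1019/3 (k = -8 + (479 - 1*394/3) = -8 + (479 - 394/3) = -8 + 1043/3 = 1019/3 ≈ 339.67)
(165*9 + k)/(-230 + (-1754 + 1981)) = (165*9 + 1019/3)/(-230 + (-1754 + 1981)) = (1485 + 1019/3)/(-230 + 227) = (5474/3)/(-3) = (5474/3)*(-⅓) = -5474/9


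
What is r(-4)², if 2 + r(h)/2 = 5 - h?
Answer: 196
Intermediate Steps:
r(h) = 6 - 2*h (r(h) = -4 + 2*(5 - h) = -4 + (10 - 2*h) = 6 - 2*h)
r(-4)² = (6 - 2*(-4))² = (6 + 8)² = 14² = 196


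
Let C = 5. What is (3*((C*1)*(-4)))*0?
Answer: 0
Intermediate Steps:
(3*((C*1)*(-4)))*0 = (3*((5*1)*(-4)))*0 = (3*(5*(-4)))*0 = (3*(-20))*0 = -60*0 = 0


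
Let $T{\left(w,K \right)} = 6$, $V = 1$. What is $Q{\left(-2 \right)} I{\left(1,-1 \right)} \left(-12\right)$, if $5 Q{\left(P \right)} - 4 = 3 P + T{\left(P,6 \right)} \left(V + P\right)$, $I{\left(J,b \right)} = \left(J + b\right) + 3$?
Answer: $\frac{288}{5} \approx 57.6$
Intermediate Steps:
$I{\left(J,b \right)} = 3 + J + b$
$Q{\left(P \right)} = 2 + \frac{9 P}{5}$ ($Q{\left(P \right)} = \frac{4}{5} + \frac{3 P + 6 \left(1 + P\right)}{5} = \frac{4}{5} + \frac{3 P + \left(6 + 6 P\right)}{5} = \frac{4}{5} + \frac{6 + 9 P}{5} = \frac{4}{5} + \left(\frac{6}{5} + \frac{9 P}{5}\right) = 2 + \frac{9 P}{5}$)
$Q{\left(-2 \right)} I{\left(1,-1 \right)} \left(-12\right) = \left(2 + \frac{9}{5} \left(-2\right)\right) \left(3 + 1 - 1\right) \left(-12\right) = \left(2 - \frac{18}{5}\right) 3 \left(-12\right) = \left(- \frac{8}{5}\right) 3 \left(-12\right) = \left(- \frac{24}{5}\right) \left(-12\right) = \frac{288}{5}$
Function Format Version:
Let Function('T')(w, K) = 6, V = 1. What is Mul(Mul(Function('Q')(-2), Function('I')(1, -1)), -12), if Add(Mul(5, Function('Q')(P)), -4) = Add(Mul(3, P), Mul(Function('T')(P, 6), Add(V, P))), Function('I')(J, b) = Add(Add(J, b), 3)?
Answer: Rational(288, 5) ≈ 57.600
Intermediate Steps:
Function('I')(J, b) = Add(3, J, b)
Function('Q')(P) = Add(2, Mul(Rational(9, 5), P)) (Function('Q')(P) = Add(Rational(4, 5), Mul(Rational(1, 5), Add(Mul(3, P), Mul(6, Add(1, P))))) = Add(Rational(4, 5), Mul(Rational(1, 5), Add(Mul(3, P), Add(6, Mul(6, P))))) = Add(Rational(4, 5), Mul(Rational(1, 5), Add(6, Mul(9, P)))) = Add(Rational(4, 5), Add(Rational(6, 5), Mul(Rational(9, 5), P))) = Add(2, Mul(Rational(9, 5), P)))
Mul(Mul(Function('Q')(-2), Function('I')(1, -1)), -12) = Mul(Mul(Add(2, Mul(Rational(9, 5), -2)), Add(3, 1, -1)), -12) = Mul(Mul(Add(2, Rational(-18, 5)), 3), -12) = Mul(Mul(Rational(-8, 5), 3), -12) = Mul(Rational(-24, 5), -12) = Rational(288, 5)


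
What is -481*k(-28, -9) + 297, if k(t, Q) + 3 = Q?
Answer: 6069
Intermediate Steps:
k(t, Q) = -3 + Q
-481*k(-28, -9) + 297 = -481*(-3 - 9) + 297 = -481*(-12) + 297 = 5772 + 297 = 6069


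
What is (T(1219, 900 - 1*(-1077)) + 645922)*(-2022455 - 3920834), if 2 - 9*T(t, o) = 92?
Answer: -3838841684568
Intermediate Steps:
T(t, o) = -10 (T(t, o) = 2/9 - ⅑*92 = 2/9 - 92/9 = -10)
(T(1219, 900 - 1*(-1077)) + 645922)*(-2022455 - 3920834) = (-10 + 645922)*(-2022455 - 3920834) = 645912*(-5943289) = -3838841684568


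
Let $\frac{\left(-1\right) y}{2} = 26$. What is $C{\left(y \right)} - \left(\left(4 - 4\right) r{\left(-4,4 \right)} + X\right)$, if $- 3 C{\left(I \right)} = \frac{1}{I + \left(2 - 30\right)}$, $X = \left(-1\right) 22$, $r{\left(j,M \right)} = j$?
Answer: $\frac{5281}{240} \approx 22.004$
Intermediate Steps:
$y = -52$ ($y = \left(-2\right) 26 = -52$)
$X = -22$
$C{\left(I \right)} = - \frac{1}{3 \left(-28 + I\right)}$ ($C{\left(I \right)} = - \frac{1}{3 \left(I + \left(2 - 30\right)\right)} = - \frac{1}{3 \left(I - 28\right)} = - \frac{1}{3 \left(-28 + I\right)}$)
$C{\left(y \right)} - \left(\left(4 - 4\right) r{\left(-4,4 \right)} + X\right) = - \frac{1}{-84 + 3 \left(-52\right)} - \left(\left(4 - 4\right) \left(-4\right) - 22\right) = - \frac{1}{-84 - 156} - \left(\left(4 - 4\right) \left(-4\right) - 22\right) = - \frac{1}{-240} - \left(0 \left(-4\right) - 22\right) = \left(-1\right) \left(- \frac{1}{240}\right) - \left(0 - 22\right) = \frac{1}{240} - -22 = \frac{1}{240} + 22 = \frac{5281}{240}$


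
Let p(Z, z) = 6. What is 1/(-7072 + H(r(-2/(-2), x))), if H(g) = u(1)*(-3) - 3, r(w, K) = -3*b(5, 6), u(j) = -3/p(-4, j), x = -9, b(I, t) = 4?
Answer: -2/14147 ≈ -0.00014137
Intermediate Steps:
u(j) = -½ (u(j) = -3/6 = -3*⅙ = -½)
r(w, K) = -12 (r(w, K) = -3*4 = -12)
H(g) = -3/2 (H(g) = -½*(-3) - 3 = 3/2 - 3 = -3/2)
1/(-7072 + H(r(-2/(-2), x))) = 1/(-7072 - 3/2) = 1/(-14147/2) = -2/14147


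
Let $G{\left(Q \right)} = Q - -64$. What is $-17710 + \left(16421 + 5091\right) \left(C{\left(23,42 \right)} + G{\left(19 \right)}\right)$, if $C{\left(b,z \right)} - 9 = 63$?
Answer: $3316650$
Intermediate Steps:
$C{\left(b,z \right)} = 72$ ($C{\left(b,z \right)} = 9 + 63 = 72$)
$G{\left(Q \right)} = 64 + Q$ ($G{\left(Q \right)} = Q + 64 = 64 + Q$)
$-17710 + \left(16421 + 5091\right) \left(C{\left(23,42 \right)} + G{\left(19 \right)}\right) = -17710 + \left(16421 + 5091\right) \left(72 + \left(64 + 19\right)\right) = -17710 + 21512 \left(72 + 83\right) = -17710 + 21512 \cdot 155 = -17710 + 3334360 = 3316650$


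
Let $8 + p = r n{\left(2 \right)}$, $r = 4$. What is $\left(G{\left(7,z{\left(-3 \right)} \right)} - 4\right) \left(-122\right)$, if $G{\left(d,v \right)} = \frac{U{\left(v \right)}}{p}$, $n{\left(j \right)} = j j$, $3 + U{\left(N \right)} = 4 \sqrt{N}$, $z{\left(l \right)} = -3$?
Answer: $\frac{2135}{4} - 61 i \sqrt{3} \approx 533.75 - 105.66 i$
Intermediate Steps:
$U{\left(N \right)} = -3 + 4 \sqrt{N}$
$n{\left(j \right)} = j^{2}$
$p = 8$ ($p = -8 + 4 \cdot 2^{2} = -8 + 4 \cdot 4 = -8 + 16 = 8$)
$G{\left(d,v \right)} = - \frac{3}{8} + \frac{\sqrt{v}}{2}$ ($G{\left(d,v \right)} = \frac{-3 + 4 \sqrt{v}}{8} = \left(-3 + 4 \sqrt{v}\right) \frac{1}{8} = - \frac{3}{8} + \frac{\sqrt{v}}{2}$)
$\left(G{\left(7,z{\left(-3 \right)} \right)} - 4\right) \left(-122\right) = \left(\left(- \frac{3}{8} + \frac{\sqrt{-3}}{2}\right) - 4\right) \left(-122\right) = \left(\left(- \frac{3}{8} + \frac{i \sqrt{3}}{2}\right) - 4\right) \left(-122\right) = \left(- \frac{35}{8} + \frac{i \sqrt{3}}{2}\right) \left(-122\right) = \frac{2135}{4} - 61 i \sqrt{3}$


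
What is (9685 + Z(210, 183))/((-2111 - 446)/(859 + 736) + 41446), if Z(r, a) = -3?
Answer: 15442790/66103813 ≈ 0.23361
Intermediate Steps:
(9685 + Z(210, 183))/((-2111 - 446)/(859 + 736) + 41446) = (9685 - 3)/((-2111 - 446)/(859 + 736) + 41446) = 9682/(-2557/1595 + 41446) = 9682/(66103813/1595) = 9682*(1595/66103813) = 15442790/66103813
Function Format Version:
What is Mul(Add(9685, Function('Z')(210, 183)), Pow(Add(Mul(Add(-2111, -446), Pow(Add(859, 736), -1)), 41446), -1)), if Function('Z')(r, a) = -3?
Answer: Rational(15442790, 66103813) ≈ 0.23361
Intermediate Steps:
Mul(Add(9685, Function('Z')(210, 183)), Pow(Add(Mul(Add(-2111, -446), Pow(Add(859, 736), -1)), 41446), -1)) = Mul(Add(9685, -3), Pow(Add(Mul(Add(-2111, -446), Pow(Add(859, 736), -1)), 41446), -1)) = Mul(9682, Pow(Add(Mul(-2557, Pow(1595, -1)), 41446), -1)) = Mul(9682, Pow(Add(Mul(-2557, Rational(1, 1595)), 41446), -1)) = Mul(9682, Pow(Add(Rational(-2557, 1595), 41446), -1)) = Mul(9682, Pow(Rational(66103813, 1595), -1)) = Mul(9682, Rational(1595, 66103813)) = Rational(15442790, 66103813)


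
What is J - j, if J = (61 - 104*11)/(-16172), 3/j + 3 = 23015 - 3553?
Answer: 21025581/314690948 ≈ 0.066813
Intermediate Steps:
j = 3/19459 (j = 3/(-3 + (23015 - 3553)) = 3/(-3 + 19462) = 3/19459 ≈ 0.00015417)
J = 1083/16172 (J = (61 - 1144)*(-1/16172) = -1083*(-1/16172) = 1083/16172 ≈ 0.066968)
J - j = 1083/16172 - 1*3/19459 = 1083/16172 - 3/19459 = 21025581/314690948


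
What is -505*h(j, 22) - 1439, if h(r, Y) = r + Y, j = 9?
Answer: -17094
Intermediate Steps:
h(r, Y) = Y + r
-505*h(j, 22) - 1439 = -505*(22 + 9) - 1439 = -505*31 - 1439 = -15655 - 1439 = -17094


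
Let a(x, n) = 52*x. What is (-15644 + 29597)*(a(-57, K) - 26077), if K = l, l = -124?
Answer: -405209073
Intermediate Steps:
K = -124
(-15644 + 29597)*(a(-57, K) - 26077) = (-15644 + 29597)*(52*(-57) - 26077) = 13953*(-2964 - 26077) = 13953*(-29041) = -405209073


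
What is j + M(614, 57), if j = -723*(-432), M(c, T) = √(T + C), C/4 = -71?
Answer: 312336 + I*√227 ≈ 3.1234e+5 + 15.067*I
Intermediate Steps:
C = -284 (C = 4*(-71) = -284)
M(c, T) = √(-284 + T) (M(c, T) = √(T - 284) = √(-284 + T))
j = 312336
j + M(614, 57) = 312336 + √(-284 + 57) = 312336 + √(-227) = 312336 + I*√227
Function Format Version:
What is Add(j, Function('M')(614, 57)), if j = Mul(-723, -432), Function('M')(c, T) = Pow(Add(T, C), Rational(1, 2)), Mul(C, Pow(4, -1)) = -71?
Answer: Add(312336, Mul(I, Pow(227, Rational(1, 2)))) ≈ Add(3.1234e+5, Mul(15.067, I))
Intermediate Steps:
C = -284 (C = Mul(4, -71) = -284)
Function('M')(c, T) = Pow(Add(-284, T), Rational(1, 2)) (Function('M')(c, T) = Pow(Add(T, -284), Rational(1, 2)) = Pow(Add(-284, T), Rational(1, 2)))
j = 312336
Add(j, Function('M')(614, 57)) = Add(312336, Pow(Add(-284, 57), Rational(1, 2))) = Add(312336, Pow(-227, Rational(1, 2))) = Add(312336, Mul(I, Pow(227, Rational(1, 2))))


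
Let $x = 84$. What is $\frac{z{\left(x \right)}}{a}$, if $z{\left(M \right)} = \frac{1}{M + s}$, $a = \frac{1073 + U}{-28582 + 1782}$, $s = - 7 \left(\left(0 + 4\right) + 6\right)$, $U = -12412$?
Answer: $\frac{13400}{79373} \approx 0.16882$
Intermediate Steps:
$s = -70$ ($s = - 7 \left(4 + 6\right) = \left(-7\right) 10 = -70$)
$a = \frac{11339}{26800}$ ($a = \frac{1073 - 12412}{-28582 + 1782} = - \frac{11339}{-26800} = \left(-11339\right) \left(- \frac{1}{26800}\right) = \frac{11339}{26800} \approx 0.4231$)
$z{\left(M \right)} = \frac{1}{-70 + M}$ ($z{\left(M \right)} = \frac{1}{M - 70} = \frac{1}{-70 + M}$)
$\frac{z{\left(x \right)}}{a} = \frac{1}{\left(-70 + 84\right) \frac{11339}{26800}} = \frac{1}{14} \cdot \frac{26800}{11339} = \frac{13400}{79373}$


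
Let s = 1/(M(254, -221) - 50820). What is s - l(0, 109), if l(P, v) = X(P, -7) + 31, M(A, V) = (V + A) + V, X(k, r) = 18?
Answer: -2499393/51008 ≈ -49.000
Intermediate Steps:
M(A, V) = A + 2*V (M(A, V) = (A + V) + V = A + 2*V)
l(P, v) = 49 (l(P, v) = 18 + 31 = 49)
s = -1/51008 (s = 1/((254 + 2*(-221)) - 50820) = 1/((254 - 442) - 50820) = 1/(-188 - 50820) = 1/(-51008) = -1/51008 ≈ -1.9605e-5)
s - l(0, 109) = -1/51008 - 1*49 = -1/51008 - 49 = -2499393/51008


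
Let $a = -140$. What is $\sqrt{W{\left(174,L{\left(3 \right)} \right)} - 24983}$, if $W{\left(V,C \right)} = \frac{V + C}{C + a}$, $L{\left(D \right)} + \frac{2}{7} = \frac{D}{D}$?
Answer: $\frac{212 i \sqrt{21138}}{195} \approx 158.06 i$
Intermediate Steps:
$L{\left(D \right)} = \frac{5}{7}$ ($L{\left(D \right)} = - \frac{2}{7} + \frac{D}{D} = - \frac{2}{7} + 1 = \frac{5}{7}$)
$W{\left(V,C \right)} = \frac{C + V}{-140 + C}$ ($W{\left(V,C \right)} = \frac{V + C}{C - 140} = \frac{C + V}{-140 + C}$)
$\sqrt{W{\left(174,L{\left(3 \right)} \right)} - 24983} = \sqrt{\frac{\frac{5}{7} + 174}{-140 + \frac{5}{7}} - 24983} = \sqrt{\frac{1}{- \frac{975}{7}} \cdot \frac{1223}{7} - 24983} = \sqrt{\left(- \frac{7}{975}\right) \frac{1223}{7} - 24983} = \sqrt{- \frac{1223}{975} - 24983} = \sqrt{- \frac{24359648}{975}} = \frac{212 i \sqrt{21138}}{195}$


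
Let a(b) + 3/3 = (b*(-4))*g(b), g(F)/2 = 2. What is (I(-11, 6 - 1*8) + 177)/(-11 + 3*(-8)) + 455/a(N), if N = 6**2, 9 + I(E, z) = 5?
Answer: -115746/20195 ≈ -5.7314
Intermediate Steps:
g(F) = 4 (g(F) = 2*2 = 4)
I(E, z) = -4 (I(E, z) = -9 + 5 = -4)
N = 36
a(b) = -1 - 16*b (a(b) = -1 + (b*(-4))*4 = -1 - 4*b*4 = -1 - 16*b)
(I(-11, 6 - 1*8) + 177)/(-11 + 3*(-8)) + 455/a(N) = (-4 + 177)/(-11 + 3*(-8)) + 455/(-1 - 16*36) = 173/(-11 - 24) + 455/(-1 - 576) = 173/(-35) + 455/(-577) = 173*(-1/35) + 455*(-1/577) = -173/35 - 455/577 = -115746/20195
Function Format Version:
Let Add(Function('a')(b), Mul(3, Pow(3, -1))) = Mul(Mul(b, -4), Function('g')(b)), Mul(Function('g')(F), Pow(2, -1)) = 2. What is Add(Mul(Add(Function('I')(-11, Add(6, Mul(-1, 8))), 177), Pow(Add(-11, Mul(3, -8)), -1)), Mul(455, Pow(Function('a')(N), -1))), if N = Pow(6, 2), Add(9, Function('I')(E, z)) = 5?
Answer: Rational(-115746, 20195) ≈ -5.7314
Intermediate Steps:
Function('g')(F) = 4 (Function('g')(F) = Mul(2, 2) = 4)
Function('I')(E, z) = -4 (Function('I')(E, z) = Add(-9, 5) = -4)
N = 36
Function('a')(b) = Add(-1, Mul(-16, b)) (Function('a')(b) = Add(-1, Mul(Mul(b, -4), 4)) = Add(-1, Mul(Mul(-4, b), 4)) = Add(-1, Mul(-16, b)))
Add(Mul(Add(Function('I')(-11, Add(6, Mul(-1, 8))), 177), Pow(Add(-11, Mul(3, -8)), -1)), Mul(455, Pow(Function('a')(N), -1))) = Add(Mul(Add(-4, 177), Pow(Add(-11, Mul(3, -8)), -1)), Mul(455, Pow(Add(-1, Mul(-16, 36)), -1))) = Add(Mul(173, Pow(Add(-11, -24), -1)), Mul(455, Pow(Add(-1, -576), -1))) = Add(Mul(173, Pow(-35, -1)), Mul(455, Pow(-577, -1))) = Add(Mul(173, Rational(-1, 35)), Mul(455, Rational(-1, 577))) = Add(Rational(-173, 35), Rational(-455, 577)) = Rational(-115746, 20195)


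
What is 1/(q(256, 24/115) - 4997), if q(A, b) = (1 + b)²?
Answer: -13225/66066004 ≈ -0.00020018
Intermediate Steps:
1/(q(256, 24/115) - 4997) = 1/((1 + 24/115)² - 4997) = 1/((139/115)² - 4997) = 1/(19321/13225 - 4997) = 1/(-66066004/13225) = -13225/66066004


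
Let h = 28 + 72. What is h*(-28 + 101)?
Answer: 7300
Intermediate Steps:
h = 100
h*(-28 + 101) = 100*(-28 + 101) = 100*73 = 7300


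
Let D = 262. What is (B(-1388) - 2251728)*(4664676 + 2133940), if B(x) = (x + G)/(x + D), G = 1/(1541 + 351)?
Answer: -370606517826296217/24209 ≈ -1.5309e+13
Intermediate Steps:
G = 1/1892 ≈ 0.00052854
B(x) = (1/1892 + x)/(262 + x) (B(x) = (x + 1/1892)/(x + 262) = (1/1892 + x)/(262 + x))
(B(-1388) - 2251728)*(4664676 + 2133940) = ((1/1892 - 1388)/(262 - 1388) - 2251728)*(4664676 + 2133940) = (-2626095/1892/(-1126) - 2251728)*6798616 = (-1/1126*(-2626095/1892) - 2251728)*6798616 = (2626095/2130392 - 2251728)*6798616 = -4797060691281/2130392*6798616 = -370606517826296217/24209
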